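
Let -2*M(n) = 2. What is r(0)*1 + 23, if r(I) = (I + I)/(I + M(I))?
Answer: 23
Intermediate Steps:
M(n) = -1 (M(n) = -1/2*2 = -1)
r(I) = 2*I/(-1 + I) (r(I) = (I + I)/(I - 1) = (2*I)/(-1 + I) = 2*I/(-1 + I))
r(0)*1 + 23 = (2*0/(-1 + 0))*1 + 23 = (2*0/(-1))*1 + 23 = (2*0*(-1))*1 + 23 = 0*1 + 23 = 0 + 23 = 23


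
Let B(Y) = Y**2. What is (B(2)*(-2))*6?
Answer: -48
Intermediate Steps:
(B(2)*(-2))*6 = (2**2*(-2))*6 = (4*(-2))*6 = -8*6 = -48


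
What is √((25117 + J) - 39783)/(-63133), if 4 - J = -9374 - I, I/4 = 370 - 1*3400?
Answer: -32*I*√17/63133 ≈ -0.0020899*I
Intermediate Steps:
I = -12120 (I = 4*(370 - 1*3400) = 4*(370 - 3400) = 4*(-3030) = -12120)
J = -2742 (J = 4 - (-9374 - 1*(-12120)) = 4 - (-9374 + 12120) = 4 - 1*2746 = 4 - 2746 = -2742)
√((25117 + J) - 39783)/(-63133) = √((25117 - 2742) - 39783)/(-63133) = √(22375 - 39783)*(-1/63133) = √(-17408)*(-1/63133) = (32*I*√17)*(-1/63133) = -32*I*√17/63133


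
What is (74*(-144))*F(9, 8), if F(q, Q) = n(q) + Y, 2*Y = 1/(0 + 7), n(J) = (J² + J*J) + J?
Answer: -12760560/7 ≈ -1.8229e+6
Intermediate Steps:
n(J) = J + 2*J² (n(J) = (J² + J²) + J = 2*J² + J = J + 2*J²)
Y = 1/14 (Y = 1/(2*(0 + 7)) = (½)/7 = (½)*(⅐) = 1/14 ≈ 0.071429)
F(q, Q) = 1/14 + q*(1 + 2*q) (F(q, Q) = q*(1 + 2*q) + 1/14 = 1/14 + q*(1 + 2*q))
(74*(-144))*F(9, 8) = (74*(-144))*(1/14 + 9 + 2*9²) = -10656*(1/14 + 9 + 2*81) = -10656*(1/14 + 9 + 162) = -10656*2395/14 = -12760560/7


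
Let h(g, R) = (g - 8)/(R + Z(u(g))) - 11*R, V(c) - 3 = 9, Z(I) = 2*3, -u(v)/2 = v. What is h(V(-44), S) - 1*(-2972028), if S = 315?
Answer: 952908727/321 ≈ 2.9686e+6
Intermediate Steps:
u(v) = -2*v
Z(I) = 6
V(c) = 12 (V(c) = 3 + 9 = 12)
h(g, R) = -11*R + (-8 + g)/(6 + R) (h(g, R) = (g - 8)/(R + 6) - 11*R = (-8 + g)/(6 + R) - 11*R = -11*R + (-8 + g)/(6 + R))
h(V(-44), S) - 1*(-2972028) = (-8 + 12 - 66*315 - 11*315**2)/(6 + 315) - 1*(-2972028) = (-8 + 12 - 20790 - 11*99225)/321 + 2972028 = (-8 + 12 - 20790 - 1091475)/321 + 2972028 = (1/321)*(-1112261) + 2972028 = -1112261/321 + 2972028 = 952908727/321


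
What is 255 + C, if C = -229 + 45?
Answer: 71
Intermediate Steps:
C = -184
255 + C = 255 - 184 = 71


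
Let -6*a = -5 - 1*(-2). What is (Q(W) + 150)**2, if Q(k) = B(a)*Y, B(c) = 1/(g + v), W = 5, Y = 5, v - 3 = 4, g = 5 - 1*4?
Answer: 1452025/64 ≈ 22688.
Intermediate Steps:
g = 1 (g = 5 - 4 = 1)
v = 7 (v = 3 + 4 = 7)
a = 1/2 (a = -(-5 - 1*(-2))/6 = -(-5 + 2)/6 = -1/6*(-3) = 1/2 ≈ 0.50000)
B(c) = 1/8 (B(c) = 1/(1 + 7) = 1/8)
Q(k) = 5/8 (Q(k) = (1/8)*5 = 5/8)
(Q(W) + 150)**2 = (5/8 + 150)**2 = (1205/8)**2 = 1452025/64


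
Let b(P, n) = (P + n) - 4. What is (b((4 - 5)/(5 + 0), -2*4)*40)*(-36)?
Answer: 17568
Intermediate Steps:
b(P, n) = -4 + P + n
(b((4 - 5)/(5 + 0), -2*4)*40)*(-36) = ((-4 + (4 - 5)/(5 + 0) - 2*4)*40)*(-36) = ((-4 - 1/5 - 8)*40)*(-36) = ((-4 - 1*⅕ - 8)*40)*(-36) = ((-4 - ⅕ - 8)*40)*(-36) = -61/5*40*(-36) = -488*(-36) = 17568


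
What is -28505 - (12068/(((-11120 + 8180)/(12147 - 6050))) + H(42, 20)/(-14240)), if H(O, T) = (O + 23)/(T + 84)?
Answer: -1188732401/341760 ≈ -3478.3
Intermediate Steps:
H(O, T) = (23 + O)/(84 + T)
-28505 - (12068/(((-11120 + 8180)/(12147 - 6050))) + H(42, 20)/(-14240)) = -28505 - (12068/(((-11120 + 8180)/(12147 - 6050))) + ((23 + 42)/(84 + 20))/(-14240)) = -28505 - (12068/((-2940/6097)) + (65/104)*(-1/14240)) = -28505 - (12068/((-2940*1/6097)) + ((1/104)*65)*(-1/14240)) = -28505 - (12068/(-420/871) + (5/8)*(-1/14240)) = -28505 - (12068*(-871/420) - 1/22784) = -28505 - (-375401/15 - 1/22784) = -28505 - 1*(-8553136399/341760) = -28505 + 8553136399/341760 = -1188732401/341760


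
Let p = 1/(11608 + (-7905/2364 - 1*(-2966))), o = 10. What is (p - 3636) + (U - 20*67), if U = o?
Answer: -57018007194/11481677 ≈ -4966.0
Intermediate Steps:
U = 10
p = 788/11481677 (p = 1/(11608 + (-7905*1/2364 + 2966)) = 1/(11608 + (-2635/788 + 2966)) = 1/(11608 + 2334573/788) = 1/(11481677/788) = 788/11481677 ≈ 6.8631e-5)
(p - 3636) + (U - 20*67) = (788/11481677 - 3636) + (10 - 20*67) = -41747376784/11481677 + (10 - 1340) = -41747376784/11481677 - 1330 = -57018007194/11481677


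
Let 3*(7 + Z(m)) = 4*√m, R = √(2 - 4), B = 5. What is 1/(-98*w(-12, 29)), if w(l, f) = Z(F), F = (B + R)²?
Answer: 1/1078 + 2*I*√2/539 ≈ 0.00092764 + 0.0052475*I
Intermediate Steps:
R = I*√2 (R = √(-2) = I*√2 ≈ 1.4142*I)
F = (5 + I*√2)² ≈ 23.0 + 14.142*I
Z(m) = -7 + 4*√m/3 (Z(m) = -7 + (4*√m)/3 = -7 + 4*√m/3)
w(l, f) = -⅓ + 4*I*√2/3 (w(l, f) = -7 + 4*√((5 + I*√2)²)/3 = -7 + 4*(5 + I*√2)/3 = -7 + (20/3 + 4*I*√2/3) = -⅓ + 4*I*√2/3)
1/(-98*w(-12, 29)) = 1/(-98*(-⅓ + 4*I*√2/3)) = 1/(98/3 - 392*I*√2/3)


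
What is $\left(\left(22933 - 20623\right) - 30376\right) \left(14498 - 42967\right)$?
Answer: $799010954$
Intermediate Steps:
$\left(\left(22933 - 20623\right) - 30376\right) \left(14498 - 42967\right) = \left(\left(22933 - 20623\right) - 30376\right) \left(-28469\right) = \left(2310 - 30376\right) \left(-28469\right) = \left(-28066\right) \left(-28469\right) = 799010954$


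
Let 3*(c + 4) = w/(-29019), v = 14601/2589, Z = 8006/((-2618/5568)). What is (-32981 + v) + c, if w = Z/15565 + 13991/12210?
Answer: -11207234708434901192527/339825714696253170 ≈ -32979.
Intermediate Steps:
Z = -22288704/1309 (Z = 8006/((-2618*1/5568)) = 8006/(-1309/2784) = 8006*(-2784/1309) = -22288704/1309 ≈ -17027.)
w = 234831689/4523157870 (w = -22288704/1309/15565 + 13991/12210 = -22288704/1309*1/15565 + 13991*(1/12210) = -22288704/20374585 + 13991/12210 = 234831689/4523157870 ≈ 0.051918)
v = 4867/863 (v = 14601*(1/2589) = 4867/863 ≈ 5.6396)
c = -1575090453586049/393772554688590 (c = -4 + ((234831689/4523157870)/(-29019))/3 = -4 + ((234831689/4523157870)*(-1/29019))/3 = -4 + (⅓)*(-234831689/131257518229530) = -4 - 234831689/393772554688590 = -1575090453586049/393772554688590 ≈ -4.0000)
(-32981 + v) + c = (-32981 + 4867/863) - 1575090453586049/393772554688590 = -28457736/863 - 1575090453586049/393772554688590 = -11207234708434901192527/339825714696253170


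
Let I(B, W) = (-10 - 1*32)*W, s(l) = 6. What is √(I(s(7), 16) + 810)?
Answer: √138 ≈ 11.747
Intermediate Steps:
I(B, W) = -42*W (I(B, W) = (-10 - 32)*W = -42*W)
√(I(s(7), 16) + 810) = √(-42*16 + 810) = √(-672 + 810) = √138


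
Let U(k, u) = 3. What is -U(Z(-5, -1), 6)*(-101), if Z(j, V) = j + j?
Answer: 303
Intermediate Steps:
Z(j, V) = 2*j
-U(Z(-5, -1), 6)*(-101) = -1*3*(-101) = -3*(-101) = 303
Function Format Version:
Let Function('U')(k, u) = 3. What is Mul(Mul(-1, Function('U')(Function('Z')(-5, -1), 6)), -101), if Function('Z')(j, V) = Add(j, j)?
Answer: 303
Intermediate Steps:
Function('Z')(j, V) = Mul(2, j)
Mul(Mul(-1, Function('U')(Function('Z')(-5, -1), 6)), -101) = Mul(Mul(-1, 3), -101) = Mul(-3, -101) = 303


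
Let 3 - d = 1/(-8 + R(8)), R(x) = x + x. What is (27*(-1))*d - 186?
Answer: -2109/8 ≈ -263.63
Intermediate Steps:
R(x) = 2*x
d = 23/8 (d = 3 - 1/(-8 + 2*8) = 3 - 1/(-8 + 16) = 3 - 1/8 = 3 - 1*⅛ = 3 - ⅛ = 23/8 ≈ 2.8750)
(27*(-1))*d - 186 = (27*(-1))*(23/8) - 186 = -27*23/8 - 186 = -621/8 - 186 = -2109/8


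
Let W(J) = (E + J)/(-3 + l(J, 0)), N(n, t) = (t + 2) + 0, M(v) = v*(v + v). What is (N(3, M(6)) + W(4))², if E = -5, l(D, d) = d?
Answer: 49729/9 ≈ 5525.4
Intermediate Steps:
M(v) = 2*v² (M(v) = v*(2*v) = 2*v²)
N(n, t) = 2 + t (N(n, t) = (2 + t) + 0 = 2 + t)
W(J) = 5/3 - J/3 (W(J) = (-5 + J)/(-3 + 0) = (-5 + J)/(-3) = (-5 + J)*(-⅓) = 5/3 - J/3)
(N(3, M(6)) + W(4))² = ((2 + 2*6²) + (5/3 - ⅓*4))² = ((2 + 2*36) + (5/3 - 4/3))² = ((2 + 72) + ⅓)² = (74 + ⅓)² = (223/3)² = 49729/9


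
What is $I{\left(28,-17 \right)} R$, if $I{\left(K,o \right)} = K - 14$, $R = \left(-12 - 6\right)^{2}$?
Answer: $4536$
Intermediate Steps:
$R = 324$ ($R = \left(-18\right)^{2} = 324$)
$I{\left(K,o \right)} = -14 + K$
$I{\left(28,-17 \right)} R = \left(-14 + 28\right) 324 = 14 \cdot 324 = 4536$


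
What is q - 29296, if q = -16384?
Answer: -45680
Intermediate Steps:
q - 29296 = -16384 - 29296 = -45680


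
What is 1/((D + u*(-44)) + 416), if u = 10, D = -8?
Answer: -1/32 ≈ -0.031250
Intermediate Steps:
1/((D + u*(-44)) + 416) = 1/((-8 + 10*(-44)) + 416) = 1/((-8 - 440) + 416) = 1/(-448 + 416) = 1/(-32) = -1/32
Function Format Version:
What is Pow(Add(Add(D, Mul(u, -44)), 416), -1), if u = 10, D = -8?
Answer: Rational(-1, 32) ≈ -0.031250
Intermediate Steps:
Pow(Add(Add(D, Mul(u, -44)), 416), -1) = Pow(Add(Add(-8, Mul(10, -44)), 416), -1) = Pow(Add(Add(-8, -440), 416), -1) = Pow(Add(-448, 416), -1) = Pow(-32, -1) = Rational(-1, 32)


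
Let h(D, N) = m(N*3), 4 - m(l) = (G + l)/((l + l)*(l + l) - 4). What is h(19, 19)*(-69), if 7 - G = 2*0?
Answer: -55959/203 ≈ -275.66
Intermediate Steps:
G = 7 (G = 7 - 2*0 = 7 - 1*0 = 7 + 0 = 7)
m(l) = 4 - (7 + l)/(-4 + 4*l²) (m(l) = 4 - (7 + l)/((l + l)*(l + l) - 4) = 4 - (7 + l)/((2*l)*(2*l) - 4) = 4 - (7 + l)/(4*l² - 4) = 4 - (7 + l)/(-4 + 4*l²))
h(D, N) = (-23 - 3*N + 144*N²)/(4*(-1 + 9*N²)) (h(D, N) = (-23 - N*3 + 16*(N*3)²)/(4*(-1 + (N*3)²)) = (-23 - 3*N + 16*(3*N)²)/(4*(-1 + (3*N)²)) = (-23 - 3*N + 16*(9*N²))/(4*(-1 + 9*N²)) = (-23 - 3*N + 144*N²)/(4*(-1 + 9*N²)))
h(19, 19)*(-69) = ((-23 - 3*19 + 144*19²)/(4*(-1 + 9*19²)))*(-69) = ((-23 - 57 + 144*361)/(4*(-1 + 9*361)))*(-69) = ((-23 - 57 + 51984)/(4*(-1 + 3249)))*(-69) = ((¼)*51904/3248)*(-69) = ((¼)*(1/3248)*51904)*(-69) = (811/203)*(-69) = -55959/203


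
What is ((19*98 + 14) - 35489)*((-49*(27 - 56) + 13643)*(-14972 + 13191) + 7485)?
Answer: 901551045887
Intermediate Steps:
((19*98 + 14) - 35489)*((-49*(27 - 56) + 13643)*(-14972 + 13191) + 7485) = ((1862 + 14) - 35489)*((-49*(-29) + 13643)*(-1781) + 7485) = (1876 - 35489)*((1421 + 13643)*(-1781) + 7485) = -33613*(15064*(-1781) + 7485) = -33613*(-26828984 + 7485) = -33613*(-26821499) = 901551045887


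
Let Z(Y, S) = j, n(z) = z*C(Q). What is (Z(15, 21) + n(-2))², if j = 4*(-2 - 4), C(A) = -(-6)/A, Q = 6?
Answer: 676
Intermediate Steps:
C(A) = 6/A
n(z) = z (n(z) = z*(6/6) = z*(6*(⅙)) = z*1 = z)
j = -24 (j = 4*(-6) = -24)
Z(Y, S) = -24
(Z(15, 21) + n(-2))² = (-24 - 2)² = (-26)² = 676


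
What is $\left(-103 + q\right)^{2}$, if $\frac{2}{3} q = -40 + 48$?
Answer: $8281$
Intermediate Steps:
$q = 12$ ($q = \frac{3 \left(-40 + 48\right)}{2} = \frac{3}{2} \cdot 8 = 12$)
$\left(-103 + q\right)^{2} = \left(-103 + 12\right)^{2} = \left(-91\right)^{2} = 8281$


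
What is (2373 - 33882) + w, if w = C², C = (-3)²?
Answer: -31428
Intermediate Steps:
C = 9
w = 81 (w = 9² = 81)
(2373 - 33882) + w = (2373 - 33882) + 81 = -31509 + 81 = -31428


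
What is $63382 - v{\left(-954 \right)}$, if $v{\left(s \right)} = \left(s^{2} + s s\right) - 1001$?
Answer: $-1755849$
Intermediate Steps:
$v{\left(s \right)} = -1001 + 2 s^{2}$ ($v{\left(s \right)} = \left(s^{2} + s^{2}\right) - 1001 = 2 s^{2} - 1001 = -1001 + 2 s^{2}$)
$63382 - v{\left(-954 \right)} = 63382 - \left(-1001 + 2 \left(-954\right)^{2}\right) = 63382 - \left(-1001 + 2 \cdot 910116\right) = 63382 - \left(-1001 + 1820232\right) = 63382 - 1819231 = -1755849$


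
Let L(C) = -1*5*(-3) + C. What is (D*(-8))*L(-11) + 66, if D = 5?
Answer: -94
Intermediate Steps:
L(C) = 15 + C (L(C) = -5*(-3) + C = 15 + C)
(D*(-8))*L(-11) + 66 = (5*(-8))*(15 - 11) + 66 = -40*4 + 66 = -160 + 66 = -94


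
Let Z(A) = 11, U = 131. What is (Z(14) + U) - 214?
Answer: -72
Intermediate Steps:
(Z(14) + U) - 214 = (11 + 131) - 214 = 142 - 214 = -72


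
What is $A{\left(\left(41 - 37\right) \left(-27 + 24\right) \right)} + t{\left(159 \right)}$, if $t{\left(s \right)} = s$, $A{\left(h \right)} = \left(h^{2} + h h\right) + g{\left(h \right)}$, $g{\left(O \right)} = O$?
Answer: $435$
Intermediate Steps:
$A{\left(h \right)} = h + 2 h^{2}$ ($A{\left(h \right)} = \left(h^{2} + h h\right) + h = \left(h^{2} + h^{2}\right) + h = 2 h^{2} + h = h + 2 h^{2}$)
$A{\left(\left(41 - 37\right) \left(-27 + 24\right) \right)} + t{\left(159 \right)} = \left(41 - 37\right) \left(-27 + 24\right) \left(1 + 2 \left(41 - 37\right) \left(-27 + 24\right)\right) + 159 = 4 \left(-3\right) \left(1 + 2 \cdot 4 \left(-3\right)\right) + 159 = - 12 \left(1 + 2 \left(-12\right)\right) + 159 = - 12 \left(1 - 24\right) + 159 = \left(-12\right) \left(-23\right) + 159 = 276 + 159 = 435$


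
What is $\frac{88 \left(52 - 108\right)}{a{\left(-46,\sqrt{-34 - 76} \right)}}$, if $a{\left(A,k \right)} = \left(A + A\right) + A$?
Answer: $\frac{2464}{69} \approx 35.71$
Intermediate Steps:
$a{\left(A,k \right)} = 3 A$ ($a{\left(A,k \right)} = 2 A + A = 3 A$)
$\frac{88 \left(52 - 108\right)}{a{\left(-46,\sqrt{-34 - 76} \right)}} = \frac{88 \left(52 - 108\right)}{3 \left(-46\right)} = \frac{88 \left(-56\right)}{-138} = \left(-4928\right) \left(- \frac{1}{138}\right) = \frac{2464}{69}$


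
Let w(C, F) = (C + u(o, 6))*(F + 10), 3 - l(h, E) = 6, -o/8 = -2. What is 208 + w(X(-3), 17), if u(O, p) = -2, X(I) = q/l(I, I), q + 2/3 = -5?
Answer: 205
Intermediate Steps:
o = 16 (o = -8*(-2) = 16)
q = -17/3 (q = -2/3 - 5 = -17/3 ≈ -5.6667)
l(h, E) = -3 (l(h, E) = 3 - 1*6 = 3 - 6 = -3)
X(I) = 17/9 (X(I) = -17/3/(-3) = -17/3*(-1/3) = 17/9)
w(C, F) = (-2 + C)*(10 + F) (w(C, F) = (C - 2)*(F + 10) = (-2 + C)*(10 + F))
208 + w(X(-3), 17) = 208 + (-20 - 2*17 + 10*(17/9) + (17/9)*17) = 208 + (-20 - 34 + 170/9 + 289/9) = 208 - 3 = 205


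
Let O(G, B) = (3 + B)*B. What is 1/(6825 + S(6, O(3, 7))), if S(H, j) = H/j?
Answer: 35/238878 ≈ 0.00014652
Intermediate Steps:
O(G, B) = B*(3 + B)
1/(6825 + S(6, O(3, 7))) = 1/(6825 + 6/((7*(3 + 7)))) = 1/(6825 + 6/((7*10))) = 1/(6825 + 6/70) = 1/(6825 + 6*(1/70)) = 1/(6825 + 3/35) = 1/(238878/35) = 35/238878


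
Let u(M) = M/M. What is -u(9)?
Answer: -1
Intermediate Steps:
u(M) = 1
-u(9) = -1*1 = -1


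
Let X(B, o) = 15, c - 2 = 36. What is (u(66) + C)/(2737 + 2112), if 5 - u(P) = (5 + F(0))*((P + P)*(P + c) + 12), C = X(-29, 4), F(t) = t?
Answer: -68680/4849 ≈ -14.164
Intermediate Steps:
c = 38 (c = 2 + 36 = 38)
C = 15
u(P) = -55 - 10*P*(38 + P) (u(P) = 5 - (5 + 0)*((P + P)*(P + 38) + 12) = 5 - 5*((2*P)*(38 + P) + 12) = 5 - 5*(2*P*(38 + P) + 12) = 5 - 5*(12 + 2*P*(38 + P)) = 5 - (60 + 10*P*(38 + P)) = 5 + (-60 - 10*P*(38 + P)) = -55 - 10*P*(38 + P))
(u(66) + C)/(2737 + 2112) = ((-55 - 380*66 - 10*66**2) + 15)/(2737 + 2112) = ((-55 - 25080 - 10*4356) + 15)/4849 = ((-55 - 25080 - 43560) + 15)*(1/4849) = (-68695 + 15)*(1/4849) = -68680*1/4849 = -68680/4849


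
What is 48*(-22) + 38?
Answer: -1018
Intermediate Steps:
48*(-22) + 38 = -1056 + 38 = -1018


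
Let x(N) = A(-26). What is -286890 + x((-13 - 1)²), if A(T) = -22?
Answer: -286912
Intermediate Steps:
x(N) = -22
-286890 + x((-13 - 1)²) = -286890 - 22 = -286912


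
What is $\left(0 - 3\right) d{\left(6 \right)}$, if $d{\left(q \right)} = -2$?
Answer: $6$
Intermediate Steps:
$\left(0 - 3\right) d{\left(6 \right)} = \left(0 - 3\right) \left(-2\right) = \left(-3\right) \left(-2\right) = 6$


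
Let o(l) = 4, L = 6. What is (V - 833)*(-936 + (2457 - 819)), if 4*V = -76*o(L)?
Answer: -638118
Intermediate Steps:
V = -76 (V = (-76*4)/4 = (¼)*(-304) = -76)
(V - 833)*(-936 + (2457 - 819)) = (-76 - 833)*(-936 + (2457 - 819)) = -909*(-936 + 1638) = -909*702 = -638118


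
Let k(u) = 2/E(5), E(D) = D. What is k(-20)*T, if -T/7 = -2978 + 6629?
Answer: -51114/5 ≈ -10223.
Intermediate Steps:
T = -25557 (T = -7*(-2978 + 6629) = -7*3651 = -25557)
k(u) = 2/5
k(-20)*T = (2/5)*(-25557) = -51114/5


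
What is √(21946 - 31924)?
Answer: I*√9978 ≈ 99.89*I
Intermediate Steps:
√(21946 - 31924) = √(-9978) = I*√9978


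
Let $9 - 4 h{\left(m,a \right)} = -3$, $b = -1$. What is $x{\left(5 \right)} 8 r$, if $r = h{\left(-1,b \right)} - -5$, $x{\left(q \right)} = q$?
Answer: $320$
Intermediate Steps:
$h{\left(m,a \right)} = 3$ ($h{\left(m,a \right)} = \frac{9}{4} - - \frac{3}{4} = \frac{9}{4} + \frac{3}{4} = 3$)
$r = 8$ ($r = 3 - -5 = 3 + 5 = 8$)
$x{\left(5 \right)} 8 r = 5 \cdot 8 \cdot 8 = 40 \cdot 8 = 320$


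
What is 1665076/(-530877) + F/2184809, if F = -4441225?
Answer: -5995617234809/1159864847493 ≈ -5.1692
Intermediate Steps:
1665076/(-530877) + F/2184809 = 1665076/(-530877) - 4441225/2184809 = 1665076*(-1/530877) - 4441225*1/2184809 = -1665076/530877 - 4441225/2184809 = -5995617234809/1159864847493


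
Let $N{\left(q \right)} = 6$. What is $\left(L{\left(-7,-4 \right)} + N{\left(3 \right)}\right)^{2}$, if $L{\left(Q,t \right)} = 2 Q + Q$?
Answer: $225$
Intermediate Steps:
$L{\left(Q,t \right)} = 3 Q$
$\left(L{\left(-7,-4 \right)} + N{\left(3 \right)}\right)^{2} = \left(3 \left(-7\right) + 6\right)^{2} = \left(-21 + 6\right)^{2} = \left(-15\right)^{2} = 225$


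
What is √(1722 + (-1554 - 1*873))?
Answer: I*√705 ≈ 26.552*I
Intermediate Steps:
√(1722 + (-1554 - 1*873)) = √(1722 + (-1554 - 873)) = √(1722 - 2427) = √(-705) = I*√705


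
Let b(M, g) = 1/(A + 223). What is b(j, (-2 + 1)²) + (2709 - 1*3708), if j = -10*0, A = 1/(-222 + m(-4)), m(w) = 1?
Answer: -49232497/49282 ≈ -999.00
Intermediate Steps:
A = -1/221 (A = 1/(-222 + 1) = 1/(-221) = -1/221 ≈ -0.0045249)
j = 0
b(M, g) = 221/49282 (b(M, g) = 1/(-1/221 + 223) = 1/(49282/221) = 221/49282)
b(j, (-2 + 1)²) + (2709 - 1*3708) = 221/49282 + (2709 - 1*3708) = 221/49282 + (2709 - 3708) = 221/49282 - 999 = -49232497/49282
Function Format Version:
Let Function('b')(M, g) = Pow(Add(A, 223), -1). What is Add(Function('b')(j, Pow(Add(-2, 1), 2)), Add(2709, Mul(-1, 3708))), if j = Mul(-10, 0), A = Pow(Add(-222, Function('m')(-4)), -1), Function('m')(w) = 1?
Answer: Rational(-49232497, 49282) ≈ -999.00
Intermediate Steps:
A = Rational(-1, 221) (A = Pow(Add(-222, 1), -1) = Pow(-221, -1) = Rational(-1, 221) ≈ -0.0045249)
j = 0
Function('b')(M, g) = Rational(221, 49282) (Function('b')(M, g) = Pow(Add(Rational(-1, 221), 223), -1) = Pow(Rational(49282, 221), -1) = Rational(221, 49282))
Add(Function('b')(j, Pow(Add(-2, 1), 2)), Add(2709, Mul(-1, 3708))) = Add(Rational(221, 49282), Add(2709, Mul(-1, 3708))) = Add(Rational(221, 49282), Add(2709, -3708)) = Add(Rational(221, 49282), -999) = Rational(-49232497, 49282)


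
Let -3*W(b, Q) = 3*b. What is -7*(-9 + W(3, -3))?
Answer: 84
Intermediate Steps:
W(b, Q) = -b
-7*(-9 + W(3, -3)) = -7*(-9 - 1*3) = -7*(-9 - 3) = -7*(-12) = 84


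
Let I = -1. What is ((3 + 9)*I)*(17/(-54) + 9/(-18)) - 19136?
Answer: -172136/9 ≈ -19126.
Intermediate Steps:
((3 + 9)*I)*(17/(-54) + 9/(-18)) - 19136 = ((3 + 9)*(-1))*(17/(-54) + 9/(-18)) - 19136 = (12*(-1))*(17*(-1/54) + 9*(-1/18)) - 19136 = -12*(-17/54 - ½) - 19136 = -12*(-22/27) - 19136 = 88/9 - 19136 = -172136/9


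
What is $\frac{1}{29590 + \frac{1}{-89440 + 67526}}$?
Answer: $\frac{21914}{648435259} \approx 3.3795 \cdot 10^{-5}$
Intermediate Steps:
$\frac{1}{29590 + \frac{1}{-89440 + 67526}} = \frac{1}{29590 + \frac{1}{-21914}} = \frac{1}{29590 - \frac{1}{21914}} = \frac{1}{\frac{648435259}{21914}} = \frac{21914}{648435259}$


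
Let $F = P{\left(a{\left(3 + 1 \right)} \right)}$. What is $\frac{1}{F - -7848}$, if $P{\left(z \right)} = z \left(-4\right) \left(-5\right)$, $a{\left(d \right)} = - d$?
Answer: $\frac{1}{7768} \approx 0.00012873$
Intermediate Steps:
$P{\left(z \right)} = 20 z$ ($P{\left(z \right)} = - 4 z \left(-5\right) = 20 z$)
$F = -80$ ($F = 20 \left(- (3 + 1)\right) = 20 \left(\left(-1\right) 4\right) = 20 \left(-4\right) = -80$)
$\frac{1}{F - -7848} = \frac{1}{-80 - -7848} = \frac{1}{-80 + \left(-13918 + 21766\right)} = \frac{1}{-80 + 7848} = \frac{1}{7768}$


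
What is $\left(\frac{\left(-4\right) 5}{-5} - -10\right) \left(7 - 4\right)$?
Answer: $42$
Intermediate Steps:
$\left(\frac{\left(-4\right) 5}{-5} - -10\right) \left(7 - 4\right) = \left(\left(-20\right) \left(- \frac{1}{5}\right) + 10\right) \left(7 - 4\right) = \left(4 + 10\right) 3 = 14 \cdot 3 = 42$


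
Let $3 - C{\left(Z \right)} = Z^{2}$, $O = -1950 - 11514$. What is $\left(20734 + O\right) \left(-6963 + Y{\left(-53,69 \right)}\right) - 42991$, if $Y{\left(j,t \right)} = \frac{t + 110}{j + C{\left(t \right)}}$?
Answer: $- \frac{243745810141}{4811} \approx -5.0664 \cdot 10^{7}$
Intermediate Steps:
$O = -13464$
$C{\left(Z \right)} = 3 - Z^{2}$
$Y{\left(j,t \right)} = \frac{110 + t}{3 + j - t^{2}}$ ($Y{\left(j,t \right)} = \frac{t + 110}{j - \left(-3 + t^{2}\right)} = \frac{110 + t}{3 + j - t^{2}}$)
$\left(20734 + O\right) \left(-6963 + Y{\left(-53,69 \right)}\right) - 42991 = \left(20734 - 13464\right) \left(-6963 + \frac{110 + 69}{3 - 53 - 69^{2}}\right) - 42991 = 7270 \left(-6963 + \frac{1}{3 - 53 - 4761} \cdot 179\right) - 42991 = 7270 \left(-6963 + \frac{1}{-4811} \cdot 179\right) - 42991 = 7270 \left(-6963 - \frac{179}{4811}\right) - 42991 = 7270 \left(- \frac{33499172}{4811}\right) - 42991 = - \frac{243538980440}{4811} - 42991 = - \frac{243745810141}{4811}$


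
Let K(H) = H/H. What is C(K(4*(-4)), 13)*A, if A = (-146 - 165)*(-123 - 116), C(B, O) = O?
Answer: 966277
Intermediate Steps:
K(H) = 1
A = 74329 (A = -311*(-239) = 74329)
C(K(4*(-4)), 13)*A = 13*74329 = 966277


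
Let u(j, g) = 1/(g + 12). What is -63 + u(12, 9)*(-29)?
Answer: -1352/21 ≈ -64.381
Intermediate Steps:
u(j, g) = 1/(12 + g)
-63 + u(12, 9)*(-29) = -63 - 29/(12 + 9) = -63 - 29/21 = -1352/21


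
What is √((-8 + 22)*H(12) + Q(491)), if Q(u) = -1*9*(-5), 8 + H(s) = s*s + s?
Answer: √2117 ≈ 46.011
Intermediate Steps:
H(s) = -8 + s + s² (H(s) = -8 + (s*s + s) = -8 + (s² + s) = -8 + (s + s²) = -8 + s + s²)
Q(u) = 45 (Q(u) = -9*(-5) = 45)
√((-8 + 22)*H(12) + Q(491)) = √((-8 + 22)*(-8 + 12 + 12²) + 45) = √(14*(-8 + 12 + 144) + 45) = √(14*148 + 45) = √(2072 + 45) = √2117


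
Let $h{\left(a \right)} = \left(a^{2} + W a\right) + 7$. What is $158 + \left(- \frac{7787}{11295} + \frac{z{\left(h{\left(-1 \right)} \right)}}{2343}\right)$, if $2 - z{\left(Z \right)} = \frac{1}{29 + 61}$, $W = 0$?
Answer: $\frac{8326237507}{52928370} \approx 157.31$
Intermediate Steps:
$h{\left(a \right)} = 7 + a^{2}$ ($h{\left(a \right)} = \left(a^{2} + 0 a\right) + 7 = \left(a^{2} + 0\right) + 7 = a^{2} + 7 = 7 + a^{2}$)
$z{\left(Z \right)} = \frac{179}{90}$ ($z{\left(Z \right)} = 2 - \frac{1}{29 + 61} = 2 - \frac{1}{90} = \frac{179}{90}$)
$158 + \left(- \frac{7787}{11295} + \frac{z{\left(h{\left(-1 \right)} \right)}}{2343}\right) = 158 + \left(- \frac{7787}{11295} + \frac{179}{90 \cdot 2343}\right) = 158 + \left(\left(-7787\right) \frac{1}{11295} + \frac{179}{90} \cdot \frac{1}{2343}\right) = 158 + \left(- \frac{7787}{11295} + \frac{179}{210870}\right) = 158 - \frac{36444953}{52928370} = \frac{8326237507}{52928370}$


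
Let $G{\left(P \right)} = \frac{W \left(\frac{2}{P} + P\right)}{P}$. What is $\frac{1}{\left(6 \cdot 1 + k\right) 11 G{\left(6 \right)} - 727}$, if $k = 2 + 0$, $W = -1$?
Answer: $- \frac{9}{7379} \approx -0.0012197$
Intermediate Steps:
$k = 2$
$G{\left(P \right)} = \frac{- P - \frac{2}{P}}{P}$ ($G{\left(P \right)} = \frac{\left(-1\right) \left(\frac{2}{P} + P\right)}{P} = \frac{\left(-1\right) \left(P + \frac{2}{P}\right)}{P} = \frac{- P - \frac{2}{P}}{P}$)
$\frac{1}{\left(6 \cdot 1 + k\right) 11 G{\left(6 \right)} - 727} = \frac{1}{\left(6 \cdot 1 + 2\right) 11 \left(-1 - \frac{2}{36}\right) - 727} = \frac{1}{\left(6 + 2\right) 11 \left(-1 - \frac{1}{18}\right) - 727} = \frac{1}{8 \cdot 11 \left(-1 - \frac{1}{18}\right) - 727} = \frac{1}{88 \left(- \frac{19}{18}\right) - 727} = \frac{1}{- \frac{836}{9} - 727} = \frac{1}{- \frac{7379}{9}} = - \frac{9}{7379}$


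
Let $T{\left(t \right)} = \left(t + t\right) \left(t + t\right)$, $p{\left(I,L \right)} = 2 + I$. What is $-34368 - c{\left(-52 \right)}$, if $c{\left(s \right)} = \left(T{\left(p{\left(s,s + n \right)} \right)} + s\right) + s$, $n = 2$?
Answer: $-44264$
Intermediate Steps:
$T{\left(t \right)} = 4 t^{2}$ ($T{\left(t \right)} = 2 t 2 t = 4 t^{2}$)
$c{\left(s \right)} = 2 s + 4 \left(2 + s\right)^{2}$ ($c{\left(s \right)} = \left(4 \left(2 + s\right)^{2} + s\right) + s = \left(s + 4 \left(2 + s\right)^{2}\right) + s = 2 s + 4 \left(2 + s\right)^{2}$)
$-34368 - c{\left(-52 \right)} = -34368 - \left(2 \left(-52\right) + 4 \left(2 - 52\right)^{2}\right) = -34368 - \left(-104 + 4 \left(-50\right)^{2}\right) = -34368 - \left(-104 + 4 \cdot 2500\right) = -34368 - \left(-104 + 10000\right) = -34368 - 9896 = -44264$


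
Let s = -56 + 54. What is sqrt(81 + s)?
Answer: sqrt(79) ≈ 8.8882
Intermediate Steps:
s = -2
sqrt(81 + s) = sqrt(81 - 2) = sqrt(79)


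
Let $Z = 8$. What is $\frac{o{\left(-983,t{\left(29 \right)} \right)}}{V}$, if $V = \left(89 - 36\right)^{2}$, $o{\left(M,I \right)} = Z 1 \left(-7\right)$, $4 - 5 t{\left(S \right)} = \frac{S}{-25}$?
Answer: $- \frac{56}{2809} \approx -0.019936$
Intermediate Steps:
$t{\left(S \right)} = \frac{4}{5} + \frac{S}{125}$ ($t{\left(S \right)} = \frac{4}{5} - \frac{S \frac{1}{-25}}{5} = \frac{4}{5} - \frac{S \left(- \frac{1}{25}\right)}{5} = \frac{4}{5} - \frac{\left(- \frac{1}{25}\right) S}{5} = \frac{4}{5} + \frac{S}{125}$)
$o{\left(M,I \right)} = -56$ ($o{\left(M,I \right)} = 8 \cdot 1 \left(-7\right) = 8 \left(-7\right) = -56$)
$V = 2809$ ($V = 53^{2} = 2809$)
$\frac{o{\left(-983,t{\left(29 \right)} \right)}}{V} = - \frac{56}{2809}$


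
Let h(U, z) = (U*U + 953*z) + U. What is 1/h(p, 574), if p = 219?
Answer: 1/595202 ≈ 1.6801e-6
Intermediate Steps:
h(U, z) = U + U**2 + 953*z (h(U, z) = (U**2 + 953*z) + U = U + U**2 + 953*z)
1/h(p, 574) = 1/(219 + 219**2 + 953*574) = 1/(219 + 47961 + 547022) = 1/595202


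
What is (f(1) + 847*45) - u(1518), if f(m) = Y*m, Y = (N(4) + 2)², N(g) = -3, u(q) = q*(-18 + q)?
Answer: -2238884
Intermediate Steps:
Y = 1 (Y = (-3 + 2)² = (-1)² = 1)
f(m) = m (f(m) = 1*m = m)
(f(1) + 847*45) - u(1518) = (1 + 847*45) - 1518*(-18 + 1518) = (1 + 38115) - 1518*1500 = 38116 - 1*2277000 = 38116 - 2277000 = -2238884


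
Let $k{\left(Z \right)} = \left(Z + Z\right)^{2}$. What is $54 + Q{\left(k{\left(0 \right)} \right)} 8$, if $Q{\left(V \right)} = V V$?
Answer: $54$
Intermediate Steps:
$k{\left(Z \right)} = 4 Z^{2}$ ($k{\left(Z \right)} = \left(2 Z\right)^{2} = 4 Z^{2}$)
$Q{\left(V \right)} = V^{2}$
$54 + Q{\left(k{\left(0 \right)} \right)} 8 = 54 + \left(4 \cdot 0^{2}\right)^{2} \cdot 8 = 54 + \left(4 \cdot 0\right)^{2} \cdot 8 = 54 + 0^{2} \cdot 8 = 54 + 0 \cdot 8 = 54 + 0 = 54$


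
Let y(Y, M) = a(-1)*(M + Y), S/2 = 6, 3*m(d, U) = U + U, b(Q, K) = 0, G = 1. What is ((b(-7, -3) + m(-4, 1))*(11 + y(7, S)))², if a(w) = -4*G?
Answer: 16900/9 ≈ 1877.8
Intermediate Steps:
a(w) = -4 (a(w) = -4*1 = -4)
m(d, U) = 2*U/3 (m(d, U) = (U + U)/3 = (2*U)/3 = 2*U/3)
S = 12 (S = 2*6 = 12)
y(Y, M) = -4*M - 4*Y (y(Y, M) = -4*(M + Y) = -4*M - 4*Y)
((b(-7, -3) + m(-4, 1))*(11 + y(7, S)))² = ((0 + (⅔)*1)*(11 + (-4*12 - 4*7)))² = ((0 + ⅔)*(11 + (-48 - 28)))² = (2*(11 - 76)/3)² = ((⅔)*(-65))² = (-130/3)² = 16900/9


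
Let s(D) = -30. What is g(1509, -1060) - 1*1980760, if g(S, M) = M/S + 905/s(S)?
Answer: -5978026843/3018 ≈ -1.9808e+6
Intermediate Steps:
g(S, M) = -181/6 + M/S (g(S, M) = M/S + 905/(-30) = M/S + 905*(-1/30) = M/S - 181/6 = -181/6 + M/S)
g(1509, -1060) - 1*1980760 = (-181/6 - 1060/1509) - 1*1980760 = (-181/6 - 1060*1/1509) - 1980760 = (-181/6 - 1060/1509) - 1980760 = -93163/3018 - 1980760 = -5978026843/3018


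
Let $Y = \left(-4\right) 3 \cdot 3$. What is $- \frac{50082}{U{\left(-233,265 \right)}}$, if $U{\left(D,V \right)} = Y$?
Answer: $\frac{8347}{6} \approx 1391.2$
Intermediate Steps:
$Y = -36$ ($Y = \left(-12\right) 3 = -36$)
$U{\left(D,V \right)} = -36$
$- \frac{50082}{U{\left(-233,265 \right)}} = - \frac{50082}{-36} = \left(-50082\right) \left(- \frac{1}{36}\right) = \frac{8347}{6}$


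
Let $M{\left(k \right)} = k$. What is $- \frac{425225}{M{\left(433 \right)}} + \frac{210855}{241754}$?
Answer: $- \frac{102708544435}{104679482} \approx -981.17$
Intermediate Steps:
$- \frac{425225}{M{\left(433 \right)}} + \frac{210855}{241754} = - \frac{425225}{433} + \frac{210855}{241754} = - \frac{102708544435}{104679482}$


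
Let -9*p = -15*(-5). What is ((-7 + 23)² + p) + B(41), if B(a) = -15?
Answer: 698/3 ≈ 232.67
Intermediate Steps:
p = -25/3 (p = -(-5)*(-5)/3 = -⅑*75 = -25/3 ≈ -8.3333)
((-7 + 23)² + p) + B(41) = ((-7 + 23)² - 25/3) - 15 = (16² - 25/3) - 15 = (256 - 25/3) - 15 = 743/3 - 15 = 698/3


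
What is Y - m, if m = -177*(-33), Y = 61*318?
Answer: 13557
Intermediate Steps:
Y = 19398
m = 5841
Y - m = 19398 - 1*5841 = 19398 - 5841 = 13557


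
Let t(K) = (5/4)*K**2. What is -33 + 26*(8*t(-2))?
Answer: 1007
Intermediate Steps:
t(K) = 5*K**2/4 (t(K) = (5*(1/4))*K**2 = 5*K**2/4)
-33 + 26*(8*t(-2)) = -33 + 26*(8*((5/4)*(-2)**2)) = -33 + 26*(8*((5/4)*4)) = -33 + 26*(8*5) = -33 + 26*40 = -33 + 1040 = 1007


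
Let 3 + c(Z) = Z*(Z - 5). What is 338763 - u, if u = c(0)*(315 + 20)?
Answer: 339768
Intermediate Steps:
c(Z) = -3 + Z*(-5 + Z) (c(Z) = -3 + Z*(Z - 5) = -3 + Z*(-5 + Z))
u = -1005 (u = (-3 + 0² - 5*0)*(315 + 20) = (-3 + 0 + 0)*335 = -3*335 = -1005)
338763 - u = 338763 - 1*(-1005) = 338763 + 1005 = 339768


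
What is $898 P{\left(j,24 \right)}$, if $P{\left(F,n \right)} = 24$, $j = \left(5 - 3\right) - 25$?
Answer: $21552$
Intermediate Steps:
$j = -23$ ($j = 2 - 25 = -23$)
$898 P{\left(j,24 \right)} = 898 \cdot 24 = 21552$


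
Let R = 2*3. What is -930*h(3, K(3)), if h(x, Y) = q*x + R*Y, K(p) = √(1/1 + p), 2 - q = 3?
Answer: -8370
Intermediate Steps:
q = -1 (q = 2 - 1*3 = 2 - 3 = -1)
K(p) = √(1 + p)
R = 6
h(x, Y) = -x + 6*Y
-930*h(3, K(3)) = -930*(-1*3 + 6*√(1 + 3)) = -930*(-3 + 6*√4) = -930*(-3 + 6*2) = -930*(-3 + 12) = -930*9 = -8370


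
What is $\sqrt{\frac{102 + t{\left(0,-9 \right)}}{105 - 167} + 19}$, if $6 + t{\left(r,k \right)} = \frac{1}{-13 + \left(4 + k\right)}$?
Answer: $\frac{\sqrt{603787}}{186} \approx 4.1776$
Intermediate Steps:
$t{\left(r,k \right)} = -6 + \frac{1}{-9 + k}$ ($t{\left(r,k \right)} = -6 + \frac{1}{-13 + \left(4 + k\right)} = -6 + \frac{1}{-9 + k}$)
$\sqrt{\frac{102 + t{\left(0,-9 \right)}}{105 - 167} + 19} = \sqrt{\frac{102 + \frac{55 - -54}{-9 - 9}}{105 - 167} + 19} = \sqrt{\frac{102 + \frac{55 + 54}{-18}}{-62} + 19} = \sqrt{\left(102 - \frac{109}{18}\right) \left(- \frac{1}{62}\right) + 19} = \sqrt{\frac{1727}{18} \left(- \frac{1}{62}\right) + 19} = \sqrt{- \frac{1727}{1116} + 19} = \sqrt{\frac{19477}{1116}} = \frac{\sqrt{603787}}{186}$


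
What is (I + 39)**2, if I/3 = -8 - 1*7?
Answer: 36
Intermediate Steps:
I = -45 (I = 3*(-8 - 1*7) = 3*(-8 - 7) = 3*(-15) = -45)
(I + 39)**2 = (-45 + 39)**2 = (-6)**2 = 36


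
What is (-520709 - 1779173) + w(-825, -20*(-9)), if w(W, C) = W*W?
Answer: -1619257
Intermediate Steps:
w(W, C) = W²
(-520709 - 1779173) + w(-825, -20*(-9)) = (-520709 - 1779173) + (-825)² = -2299882 + 680625 = -1619257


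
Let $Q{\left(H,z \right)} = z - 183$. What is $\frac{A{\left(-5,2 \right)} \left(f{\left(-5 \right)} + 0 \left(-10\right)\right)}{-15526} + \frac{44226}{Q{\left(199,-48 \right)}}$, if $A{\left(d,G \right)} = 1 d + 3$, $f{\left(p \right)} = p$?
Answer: $- \frac{16348933}{85393} \approx -191.46$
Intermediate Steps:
$A{\left(d,G \right)} = 3 + d$ ($A{\left(d,G \right)} = d + 3 = 3 + d$)
$Q{\left(H,z \right)} = -183 + z$
$\frac{A{\left(-5,2 \right)} \left(f{\left(-5 \right)} + 0 \left(-10\right)\right)}{-15526} + \frac{44226}{Q{\left(199,-48 \right)}} = \frac{\left(3 - 5\right) \left(-5 + 0 \left(-10\right)\right)}{-15526} + \frac{44226}{-183 - 48} = - 2 \left(-5 + 0\right) \left(- \frac{1}{15526}\right) + \frac{44226}{-231} = \left(-2\right) \left(-5\right) \left(- \frac{1}{15526}\right) + 44226 \left(- \frac{1}{231}\right) = 10 \left(- \frac{1}{15526}\right) - \frac{2106}{11} = - \frac{5}{7763} - \frac{2106}{11} = - \frac{16348933}{85393}$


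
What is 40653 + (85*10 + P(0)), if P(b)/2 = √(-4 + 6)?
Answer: 41503 + 2*√2 ≈ 41506.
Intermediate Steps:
P(b) = 2*√2 (P(b) = 2*√(-4 + 6) = 2*√2)
40653 + (85*10 + P(0)) = 40653 + (85*10 + 2*√2) = 40653 + (850 + 2*√2) = 41503 + 2*√2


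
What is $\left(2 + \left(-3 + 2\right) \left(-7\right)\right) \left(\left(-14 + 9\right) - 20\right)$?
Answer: $-225$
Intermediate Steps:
$\left(2 + \left(-3 + 2\right) \left(-7\right)\right) \left(\left(-14 + 9\right) - 20\right) = \left(2 - -7\right) \left(-5 - 20\right) = \left(2 + 7\right) \left(-25\right) = 9 \left(-25\right) = -225$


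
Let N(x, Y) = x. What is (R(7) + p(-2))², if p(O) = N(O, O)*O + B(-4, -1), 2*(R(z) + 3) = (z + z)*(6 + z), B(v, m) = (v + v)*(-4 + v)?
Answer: 24336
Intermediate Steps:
B(v, m) = 2*v*(-4 + v) (B(v, m) = (2*v)*(-4 + v) = 2*v*(-4 + v))
R(z) = -3 + z*(6 + z) (R(z) = -3 + ((z + z)*(6 + z))/2 = -3 + ((2*z)*(6 + z))/2 = -3 + (2*z*(6 + z))/2 = -3 + z*(6 + z))
p(O) = 64 + O² (p(O) = O*O + 2*(-4)*(-4 - 4) = O² + 2*(-4)*(-8) = O² + 64 = 64 + O²)
(R(7) + p(-2))² = ((-3 + 7² + 6*7) + (64 + (-2)²))² = ((-3 + 49 + 42) + (64 + 4))² = (88 + 68)² = 156² = 24336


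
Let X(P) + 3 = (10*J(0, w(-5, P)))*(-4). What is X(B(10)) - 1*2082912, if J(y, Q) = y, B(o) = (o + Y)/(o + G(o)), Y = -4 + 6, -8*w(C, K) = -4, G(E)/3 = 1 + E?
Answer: -2082915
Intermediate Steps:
G(E) = 3 + 3*E (G(E) = 3*(1 + E) = 3 + 3*E)
w(C, K) = 1/2 (w(C, K) = -1/8*(-4) = 1/2)
Y = 2
B(o) = (2 + o)/(3 + 4*o) (B(o) = (o + 2)/(o + (3 + 3*o)) = (2 + o)/(3 + 4*o))
X(P) = -3 (X(P) = -3 + (10*0)*(-4) = -3 + 0*(-4) = -3 + 0 = -3)
X(B(10)) - 1*2082912 = -3 - 1*2082912 = -3 - 2082912 = -2082915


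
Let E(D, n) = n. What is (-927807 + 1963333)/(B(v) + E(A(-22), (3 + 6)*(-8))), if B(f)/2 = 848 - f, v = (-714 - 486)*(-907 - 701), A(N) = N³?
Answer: -517763/1928788 ≈ -0.26844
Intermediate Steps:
v = 1929600 (v = -1200*(-1608) = 1929600)
B(f) = 1696 - 2*f (B(f) = 2*(848 - f) = 1696 - 2*f)
(-927807 + 1963333)/(B(v) + E(A(-22), (3 + 6)*(-8))) = (-927807 + 1963333)/((1696 - 2*1929600) + (3 + 6)*(-8)) = 1035526/((1696 - 3859200) + 9*(-8)) = 1035526/(-3857504 - 72) = 1035526/(-3857576) = 1035526*(-1/3857576) = -517763/1928788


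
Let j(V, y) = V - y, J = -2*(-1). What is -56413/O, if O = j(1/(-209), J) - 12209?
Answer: 11790317/2552100 ≈ 4.6199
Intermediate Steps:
J = 2
O = -2552100/209 (O = (1/(-209) - 1*2) - 12209 = (-1/209 - 2) - 12209 = -419/209 - 12209 = -2552100/209 ≈ -12211.)
-56413/O = -56413/(-2552100/209) = -56413*(-209/2552100) = 11790317/2552100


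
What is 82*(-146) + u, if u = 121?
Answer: -11851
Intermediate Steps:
82*(-146) + u = 82*(-146) + 121 = -11972 + 121 = -11851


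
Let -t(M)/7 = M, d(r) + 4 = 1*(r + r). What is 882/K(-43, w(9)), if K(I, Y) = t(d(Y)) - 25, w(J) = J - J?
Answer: 294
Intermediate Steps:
d(r) = -4 + 2*r (d(r) = -4 + 1*(r + r) = -4 + 1*(2*r) = -4 + 2*r)
t(M) = -7*M
w(J) = 0
K(I, Y) = 3 - 14*Y (K(I, Y) = -7*(-4 + 2*Y) - 25 = (28 - 14*Y) - 25 = 3 - 14*Y)
882/K(-43, w(9)) = 882/(3 - 14*0) = 882/(3 + 0) = 882/3 = 882*(1/3) = 294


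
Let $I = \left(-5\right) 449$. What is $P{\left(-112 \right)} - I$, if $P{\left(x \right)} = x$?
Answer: $2133$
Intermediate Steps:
$I = -2245$
$P{\left(-112 \right)} - I = -112 - -2245 = -112 + 2245 = 2133$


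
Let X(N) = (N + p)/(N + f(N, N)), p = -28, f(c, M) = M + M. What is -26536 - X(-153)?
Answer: -12180205/459 ≈ -26536.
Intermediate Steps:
f(c, M) = 2*M
X(N) = (-28 + N)/(3*N) (X(N) = (N - 28)/(N + 2*N) = (-28 + N)/((3*N)) = (-28 + N)*(1/(3*N)) = (-28 + N)/(3*N))
-26536 - X(-153) = -26536 - (-28 - 153)/(3*(-153)) = -26536 - (-1)*(-181)/(3*153) = -26536 - 1*181/459 = -26536 - 181/459 = -12180205/459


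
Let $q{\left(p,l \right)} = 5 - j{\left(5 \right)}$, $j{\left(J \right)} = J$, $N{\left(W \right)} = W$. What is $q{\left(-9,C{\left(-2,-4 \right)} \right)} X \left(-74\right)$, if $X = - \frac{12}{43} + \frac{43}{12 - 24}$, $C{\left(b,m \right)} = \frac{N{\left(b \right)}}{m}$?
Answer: $0$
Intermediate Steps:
$C{\left(b,m \right)} = \frac{b}{m}$
$q{\left(p,l \right)} = 0$ ($q{\left(p,l \right)} = 5 - 5 = 0$)
$X = - \frac{1993}{516}$ ($X = \left(-12\right) \frac{1}{43} + \frac{43}{-12} = - \frac{12}{43} + 43 \left(- \frac{1}{12}\right) = - \frac{12}{43} - \frac{43}{12} = - \frac{1993}{516} \approx -3.8624$)
$q{\left(-9,C{\left(-2,-4 \right)} \right)} X \left(-74\right) = 0 \left(- \frac{1993}{516}\right) \left(-74\right) = 0 \left(-74\right) = 0$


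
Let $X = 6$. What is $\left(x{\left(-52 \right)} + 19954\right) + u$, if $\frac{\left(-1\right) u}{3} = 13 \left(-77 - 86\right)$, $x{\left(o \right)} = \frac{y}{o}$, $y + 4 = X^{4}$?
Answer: $\frac{341720}{13} \approx 26286.0$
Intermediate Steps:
$y = 1292$ ($y = -4 + 6^{4} = -4 + 1296 = 1292$)
$x{\left(o \right)} = \frac{1292}{o}$
$u = 6357$ ($u = - 3 \cdot 13 \left(-77 - 86\right) = - 3 \cdot 13 \left(-163\right) = \left(-3\right) \left(-2119\right) = 6357$)
$\left(x{\left(-52 \right)} + 19954\right) + u = \left(\frac{1292}{-52} + 19954\right) + 6357 = \left(1292 \left(- \frac{1}{52}\right) + 19954\right) + 6357 = \left(- \frac{323}{13} + 19954\right) + 6357 = \frac{259079}{13} + 6357 = \frac{341720}{13}$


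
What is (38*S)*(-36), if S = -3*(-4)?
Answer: -16416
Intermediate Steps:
S = 12
(38*S)*(-36) = (38*12)*(-36) = 456*(-36) = -16416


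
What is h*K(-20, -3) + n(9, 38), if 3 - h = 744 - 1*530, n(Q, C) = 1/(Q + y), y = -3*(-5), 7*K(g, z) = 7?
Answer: -5063/24 ≈ -210.96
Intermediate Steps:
K(g, z) = 1 (K(g, z) = (1/7)*7 = 1)
y = 15
n(Q, C) = 1/(15 + Q) (n(Q, C) = 1/(Q + 15) = 1/(15 + Q))
h = -211 (h = 3 - (744 - 1*530) = 3 - (744 - 530) = 3 - 1*214 = 3 - 214 = -211)
h*K(-20, -3) + n(9, 38) = -211*1 + 1/(15 + 9) = -211 + 1/24 = -5063/24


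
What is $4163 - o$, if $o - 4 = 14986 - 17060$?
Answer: $6233$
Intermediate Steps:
$o = -2070$ ($o = 4 + \left(14986 - 17060\right) = 4 - 2074 = -2070$)
$4163 - o = 4163 - -2070 = 4163 + 2070 = 6233$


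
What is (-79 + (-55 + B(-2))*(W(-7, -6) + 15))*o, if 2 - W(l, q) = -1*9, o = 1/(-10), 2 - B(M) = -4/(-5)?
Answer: 7389/50 ≈ 147.78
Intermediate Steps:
B(M) = 6/5 (B(M) = 2 - (-4)/(-5) = 2 - (-4)*(-1)/5 = 2 - 1*4/5 = 2 - 4/5 = 6/5)
o = -1/10 ≈ -0.10000
W(l, q) = 11 (W(l, q) = 2 - (-1)*9 = 2 - 1*(-9) = 2 + 9 = 11)
(-79 + (-55 + B(-2))*(W(-7, -6) + 15))*o = (-79 + (-55 + 6/5)*(11 + 15))*(-1/10) = (-79 - 269/5*26)*(-1/10) = (-79 - 6994/5)*(-1/10) = -7389/5*(-1/10) = 7389/50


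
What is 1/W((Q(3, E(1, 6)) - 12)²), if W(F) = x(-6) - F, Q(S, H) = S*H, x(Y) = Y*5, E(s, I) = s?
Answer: -1/111 ≈ -0.0090090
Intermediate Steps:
x(Y) = 5*Y
Q(S, H) = H*S
W(F) = -30 - F (W(F) = 5*(-6) - F = -30 - F)
1/W((Q(3, E(1, 6)) - 12)²) = 1/(-30 - (1*3 - 12)²) = 1/(-30 - (3 - 12)²) = 1/(-30 - 1*(-9)²) = 1/(-30 - 1*81) = 1/(-30 - 81) = 1/(-111) = -1/111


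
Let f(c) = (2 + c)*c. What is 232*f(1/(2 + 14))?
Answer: 957/32 ≈ 29.906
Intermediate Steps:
f(c) = c*(2 + c)
232*f(1/(2 + 14)) = 232*((2 + 1/(2 + 14))/(2 + 14)) = 232*((2 + 1/16)/16) = 232*((1/16)*(33/16)) = 232*(33/256) = 957/32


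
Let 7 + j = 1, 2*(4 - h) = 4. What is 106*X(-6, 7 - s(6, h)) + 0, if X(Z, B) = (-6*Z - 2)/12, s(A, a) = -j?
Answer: 901/3 ≈ 300.33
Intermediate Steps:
h = 2 (h = 4 - ½*4 = 4 - 2 = 2)
j = -6 (j = -7 + 1 = -6)
s(A, a) = 6 (s(A, a) = -1*(-6) = 6)
X(Z, B) = -⅙ - Z/2 (X(Z, B) = (-2 - 6*Z)*(1/12) = -⅙ - Z/2)
106*X(-6, 7 - s(6, h)) + 0 = 106*(-⅙ - ½*(-6)) + 0 = 106*(-⅙ + 3) + 0 = 106*(17/6) + 0 = 901/3 + 0 = 901/3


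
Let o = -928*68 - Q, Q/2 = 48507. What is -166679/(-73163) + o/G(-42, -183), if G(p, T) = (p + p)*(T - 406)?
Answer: -247721645/258558042 ≈ -0.95809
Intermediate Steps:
Q = 97014 (Q = 2*48507 = 97014)
G(p, T) = 2*p*(-406 + T) (G(p, T) = (2*p)*(-406 + T) = 2*p*(-406 + T))
o = -160118 (o = -928*68 - 1*97014 = -63104 - 97014 = -160118)
-166679/(-73163) + o/G(-42, -183) = -166679/(-73163) - 160118*(-1/(84*(-406 - 183))) = -166679*(-1/73163) - 160118/(2*(-42)*(-589)) = 166679/73163 - 160118/49476 = 166679/73163 - 160118*1/49476 = 166679/73163 - 11437/3534 = -247721645/258558042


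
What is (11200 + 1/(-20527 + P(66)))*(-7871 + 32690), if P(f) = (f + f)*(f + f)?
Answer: 862549573581/3103 ≈ 2.7797e+8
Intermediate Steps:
P(f) = 4*f² (P(f) = (2*f)*(2*f) = 4*f²)
(11200 + 1/(-20527 + P(66)))*(-7871 + 32690) = (11200 + 1/(-20527 + 4*66²))*(-7871 + 32690) = (11200 + 1/(-20527 + 4*4356))*24819 = (11200 + 1/(-20527 + 17424))*24819 = (11200 + 1/(-3103))*24819 = (11200 - 1/3103)*24819 = (34753599/3103)*24819 = 862549573581/3103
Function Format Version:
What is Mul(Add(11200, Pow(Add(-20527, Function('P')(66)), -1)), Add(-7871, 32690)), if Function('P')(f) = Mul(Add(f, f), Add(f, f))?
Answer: Rational(862549573581, 3103) ≈ 2.7797e+8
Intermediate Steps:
Function('P')(f) = Mul(4, Pow(f, 2)) (Function('P')(f) = Mul(Mul(2, f), Mul(2, f)) = Mul(4, Pow(f, 2)))
Mul(Add(11200, Pow(Add(-20527, Function('P')(66)), -1)), Add(-7871, 32690)) = Mul(Add(11200, Pow(Add(-20527, Mul(4, Pow(66, 2))), -1)), Add(-7871, 32690)) = Mul(Add(11200, Pow(Add(-20527, Mul(4, 4356)), -1)), 24819) = Mul(Add(11200, Pow(Add(-20527, 17424), -1)), 24819) = Mul(Add(11200, Pow(-3103, -1)), 24819) = Mul(Add(11200, Rational(-1, 3103)), 24819) = Mul(Rational(34753599, 3103), 24819) = Rational(862549573581, 3103)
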